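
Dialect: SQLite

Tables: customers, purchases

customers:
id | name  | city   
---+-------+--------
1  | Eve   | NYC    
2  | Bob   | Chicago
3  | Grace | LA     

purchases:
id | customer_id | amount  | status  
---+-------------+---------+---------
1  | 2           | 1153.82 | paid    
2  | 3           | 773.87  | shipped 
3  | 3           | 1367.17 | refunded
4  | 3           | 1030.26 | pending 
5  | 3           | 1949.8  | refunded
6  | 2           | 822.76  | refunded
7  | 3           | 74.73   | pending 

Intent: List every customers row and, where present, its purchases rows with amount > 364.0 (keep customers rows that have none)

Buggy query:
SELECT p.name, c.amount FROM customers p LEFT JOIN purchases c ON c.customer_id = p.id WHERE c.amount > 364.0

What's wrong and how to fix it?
Bug: A WHERE condition on the right-hand table after LEFT JOIN drops unmatched parents

Fix: Put 'c.amount > 364.0' in the JOIN's ON clause instead of WHERE

Corrected query:
SELECT p.name, c.amount FROM customers p LEFT JOIN purchases c ON c.customer_id = p.id AND c.amount > 364.0

Result:
name  | amount 
------+--------
Eve   | NULL   
Bob   | 822.76 
Bob   | 1153.82
Grace | 773.87 
Grace | 1030.26
Grace | 1367.17
Grace | 1949.8 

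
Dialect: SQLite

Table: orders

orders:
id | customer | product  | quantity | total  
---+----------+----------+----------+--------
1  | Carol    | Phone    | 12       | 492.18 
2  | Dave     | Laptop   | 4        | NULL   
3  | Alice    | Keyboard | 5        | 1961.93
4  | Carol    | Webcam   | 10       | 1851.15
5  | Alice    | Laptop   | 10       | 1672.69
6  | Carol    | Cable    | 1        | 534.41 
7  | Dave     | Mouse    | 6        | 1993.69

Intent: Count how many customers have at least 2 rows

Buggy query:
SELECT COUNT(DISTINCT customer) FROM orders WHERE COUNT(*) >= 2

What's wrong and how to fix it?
Bug: COUNT(*) cannot appear in WHERE; the per-group count doesn't exist yet

Fix: Use a subquery that GROUPs and filters with HAVING, then count its rows

Corrected query:
SELECT COUNT(*) FROM (SELECT customer FROM orders GROUP BY customer HAVING COUNT(*) >= 2)

Result:
COUNT(*)
--------
3       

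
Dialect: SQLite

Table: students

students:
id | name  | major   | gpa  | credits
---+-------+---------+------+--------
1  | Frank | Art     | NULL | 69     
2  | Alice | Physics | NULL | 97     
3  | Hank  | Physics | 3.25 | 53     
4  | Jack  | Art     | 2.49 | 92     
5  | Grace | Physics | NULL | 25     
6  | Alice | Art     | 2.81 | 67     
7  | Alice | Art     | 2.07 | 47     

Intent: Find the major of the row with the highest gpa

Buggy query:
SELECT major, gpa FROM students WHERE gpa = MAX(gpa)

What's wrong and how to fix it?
Bug: WHERE is evaluated per row; an aggregate over the whole table isn't defined there

Fix: Use a subquery: WHERE gpa = (SELECT MAX(gpa) FROM students)

Corrected query:
SELECT major, gpa FROM students WHERE gpa = (SELECT MAX(gpa) FROM students)

Result:
major   | gpa 
--------+-----
Physics | 3.25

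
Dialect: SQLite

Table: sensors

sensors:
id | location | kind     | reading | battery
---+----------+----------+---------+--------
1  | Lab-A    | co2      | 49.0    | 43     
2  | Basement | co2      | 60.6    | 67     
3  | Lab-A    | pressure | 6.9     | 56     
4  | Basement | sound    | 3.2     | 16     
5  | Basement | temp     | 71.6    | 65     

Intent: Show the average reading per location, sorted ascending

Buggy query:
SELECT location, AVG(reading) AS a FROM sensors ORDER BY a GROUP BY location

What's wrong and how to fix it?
Bug: ORDER BY appears before GROUP BY; SQL clause order requires GROUP BY first

Fix: Reorder: SELECT … FROM … GROUP BY … ORDER BY …

Corrected query:
SELECT location, AVG(reading) AS a FROM sensors GROUP BY location ORDER BY a

Result:
location | a        
---------+----------
Lab-A    | 27.95    
Basement | 45.133333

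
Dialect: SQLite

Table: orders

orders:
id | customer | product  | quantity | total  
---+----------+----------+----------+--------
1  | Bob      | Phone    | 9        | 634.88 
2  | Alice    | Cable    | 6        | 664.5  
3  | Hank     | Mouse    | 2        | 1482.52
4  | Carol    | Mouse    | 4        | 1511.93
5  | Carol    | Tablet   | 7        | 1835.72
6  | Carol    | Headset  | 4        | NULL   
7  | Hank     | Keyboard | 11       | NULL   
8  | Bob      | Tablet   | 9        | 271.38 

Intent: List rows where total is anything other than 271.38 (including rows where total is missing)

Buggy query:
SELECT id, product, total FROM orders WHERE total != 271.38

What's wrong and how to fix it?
Bug: Inequality against NULL is unknown, not true; rows with NULL are dropped

Fix: Handle NULL separately with IS NULL alongside the inequality

Corrected query:
SELECT id, product, total FROM orders WHERE total != 271.38 OR total IS NULL

Result:
id | product  | total  
---+----------+--------
1  | Phone    | 634.88 
2  | Cable    | 664.5  
3  | Mouse    | 1482.52
4  | Mouse    | 1511.93
5  | Tablet   | 1835.72
6  | Headset  | NULL   
7  | Keyboard | NULL   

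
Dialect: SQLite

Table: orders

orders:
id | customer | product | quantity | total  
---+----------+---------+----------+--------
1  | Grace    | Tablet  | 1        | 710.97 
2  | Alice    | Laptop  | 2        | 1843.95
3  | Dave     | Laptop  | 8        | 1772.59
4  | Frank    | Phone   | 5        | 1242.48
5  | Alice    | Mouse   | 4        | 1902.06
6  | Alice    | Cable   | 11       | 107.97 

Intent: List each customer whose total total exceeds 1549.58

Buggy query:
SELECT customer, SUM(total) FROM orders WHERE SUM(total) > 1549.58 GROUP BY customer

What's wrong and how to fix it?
Bug: WHERE runs before GROUP BY, so aggregates aren't available there

Fix: Move the aggregate condition to a HAVING clause

Corrected query:
SELECT customer, SUM(total) FROM orders GROUP BY customer HAVING SUM(total) > 1549.58

Result:
customer | SUM(total)
---------+-----------
Alice    | 3853.98   
Dave     | 1772.59   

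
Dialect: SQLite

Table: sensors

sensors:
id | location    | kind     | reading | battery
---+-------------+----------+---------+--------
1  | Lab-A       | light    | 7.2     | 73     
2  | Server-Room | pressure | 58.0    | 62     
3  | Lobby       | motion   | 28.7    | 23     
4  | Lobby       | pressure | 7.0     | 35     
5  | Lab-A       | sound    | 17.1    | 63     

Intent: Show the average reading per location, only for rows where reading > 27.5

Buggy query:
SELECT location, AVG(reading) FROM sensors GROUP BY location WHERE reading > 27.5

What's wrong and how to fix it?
Bug: Row-level WHERE must come before GROUP BY in the clause order

Fix: Place WHERE between FROM and GROUP BY

Corrected query:
SELECT location, AVG(reading) FROM sensors WHERE reading > 27.5 GROUP BY location

Result:
location    | AVG(reading)
------------+-------------
Lobby       | 28.7        
Server-Room | 58          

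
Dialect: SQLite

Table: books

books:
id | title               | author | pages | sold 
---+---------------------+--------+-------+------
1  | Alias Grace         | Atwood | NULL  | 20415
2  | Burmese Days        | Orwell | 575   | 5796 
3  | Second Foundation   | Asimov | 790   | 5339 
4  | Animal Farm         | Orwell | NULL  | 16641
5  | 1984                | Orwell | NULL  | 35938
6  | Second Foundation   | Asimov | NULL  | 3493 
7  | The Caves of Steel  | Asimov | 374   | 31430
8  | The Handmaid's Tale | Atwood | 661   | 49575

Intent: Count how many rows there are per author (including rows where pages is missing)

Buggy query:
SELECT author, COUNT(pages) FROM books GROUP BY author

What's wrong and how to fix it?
Bug: COUNT(pages) skips NULLs, so groups with missing pages are undercounted

Fix: Use COUNT(*) to count all rows regardless of NULL

Corrected query:
SELECT author, COUNT(*) FROM books GROUP BY author

Result:
author | COUNT(*)
-------+---------
Asimov | 3       
Atwood | 2       
Orwell | 3       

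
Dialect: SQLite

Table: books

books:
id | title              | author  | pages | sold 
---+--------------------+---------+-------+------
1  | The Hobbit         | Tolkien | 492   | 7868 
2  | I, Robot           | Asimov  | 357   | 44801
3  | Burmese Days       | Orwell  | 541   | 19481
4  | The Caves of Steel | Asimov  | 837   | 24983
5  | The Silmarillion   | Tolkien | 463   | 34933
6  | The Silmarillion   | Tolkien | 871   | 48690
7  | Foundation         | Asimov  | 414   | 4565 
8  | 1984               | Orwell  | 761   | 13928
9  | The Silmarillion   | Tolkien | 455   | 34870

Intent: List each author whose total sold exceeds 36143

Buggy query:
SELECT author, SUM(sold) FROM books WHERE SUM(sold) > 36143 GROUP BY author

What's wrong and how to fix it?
Bug: SUM(sold) is an aggregate, but WHERE filters rows before aggregation

Fix: Move the aggregate condition to a HAVING clause

Corrected query:
SELECT author, SUM(sold) FROM books GROUP BY author HAVING SUM(sold) > 36143

Result:
author  | SUM(sold)
--------+----------
Asimov  | 74349    
Tolkien | 126361   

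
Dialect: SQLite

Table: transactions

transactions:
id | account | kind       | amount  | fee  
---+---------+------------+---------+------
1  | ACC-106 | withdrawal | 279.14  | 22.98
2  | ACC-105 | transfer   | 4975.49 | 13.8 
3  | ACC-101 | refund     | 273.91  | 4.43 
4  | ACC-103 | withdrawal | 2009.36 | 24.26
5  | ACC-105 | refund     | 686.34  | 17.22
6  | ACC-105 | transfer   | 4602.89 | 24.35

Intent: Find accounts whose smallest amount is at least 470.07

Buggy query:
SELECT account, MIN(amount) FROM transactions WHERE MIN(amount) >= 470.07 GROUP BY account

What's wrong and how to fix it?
Bug: Aggregates like MIN are computed per group after WHERE runs

Fix: Use HAVING for the per-group MIN condition

Corrected query:
SELECT account, MIN(amount) FROM transactions GROUP BY account HAVING MIN(amount) >= 470.07

Result:
account | MIN(amount)
--------+------------
ACC-103 | 2009.36    
ACC-105 | 686.34     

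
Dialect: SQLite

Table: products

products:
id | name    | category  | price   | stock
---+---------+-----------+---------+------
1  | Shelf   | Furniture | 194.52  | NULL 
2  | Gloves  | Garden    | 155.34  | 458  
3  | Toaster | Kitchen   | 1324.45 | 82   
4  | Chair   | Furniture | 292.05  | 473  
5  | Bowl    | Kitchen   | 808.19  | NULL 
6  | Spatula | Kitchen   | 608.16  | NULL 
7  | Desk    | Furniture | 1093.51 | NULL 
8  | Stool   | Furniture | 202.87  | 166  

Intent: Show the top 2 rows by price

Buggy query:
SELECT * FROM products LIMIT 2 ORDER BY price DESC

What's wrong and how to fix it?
Bug: LIMIT must come after ORDER BY

Fix: Swap the clauses: ORDER BY first, then LIMIT

Corrected query:
SELECT * FROM products ORDER BY price DESC LIMIT 2

Result:
id | name    | category  | price   | stock
---+---------+-----------+---------+------
3  | Toaster | Kitchen   | 1324.45 | 82   
7  | Desk    | Furniture | 1093.51 | NULL 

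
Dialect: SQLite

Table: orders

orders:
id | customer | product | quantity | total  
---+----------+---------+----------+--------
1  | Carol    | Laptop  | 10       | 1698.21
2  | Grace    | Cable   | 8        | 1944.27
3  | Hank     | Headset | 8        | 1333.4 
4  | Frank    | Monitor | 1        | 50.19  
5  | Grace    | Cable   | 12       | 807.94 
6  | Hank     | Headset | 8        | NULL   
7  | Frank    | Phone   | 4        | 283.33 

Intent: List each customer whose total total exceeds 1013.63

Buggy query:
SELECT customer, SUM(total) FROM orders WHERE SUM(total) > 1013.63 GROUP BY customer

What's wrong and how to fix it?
Bug: Aggregate functions cannot appear in a WHERE clause

Fix: Use HAVING (which filters groups after aggregation) instead of WHERE

Corrected query:
SELECT customer, SUM(total) FROM orders GROUP BY customer HAVING SUM(total) > 1013.63

Result:
customer | SUM(total)
---------+-----------
Carol    | 1698.21   
Grace    | 2752.21   
Hank     | 1333.4    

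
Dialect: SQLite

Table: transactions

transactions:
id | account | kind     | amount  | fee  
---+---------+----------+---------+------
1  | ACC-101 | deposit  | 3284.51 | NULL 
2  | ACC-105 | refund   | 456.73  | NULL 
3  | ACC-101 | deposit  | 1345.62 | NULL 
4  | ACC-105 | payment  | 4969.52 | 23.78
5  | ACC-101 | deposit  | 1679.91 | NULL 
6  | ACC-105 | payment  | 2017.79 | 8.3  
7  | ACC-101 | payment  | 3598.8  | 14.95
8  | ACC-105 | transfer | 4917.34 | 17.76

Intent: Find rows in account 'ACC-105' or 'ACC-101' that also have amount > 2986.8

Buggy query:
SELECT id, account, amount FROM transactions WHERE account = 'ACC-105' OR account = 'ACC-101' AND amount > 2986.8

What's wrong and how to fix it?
Bug: Without parentheses, AND is evaluated before OR, so the amount filter only applies to the 'ACC-101' branch

Fix: Add parentheses around the OR so the AND applies to both alternatives

Corrected query:
SELECT id, account, amount FROM transactions WHERE (account = 'ACC-105' OR account = 'ACC-101') AND amount > 2986.8

Result:
id | account | amount 
---+---------+--------
1  | ACC-101 | 3284.51
4  | ACC-105 | 4969.52
7  | ACC-101 | 3598.8 
8  | ACC-105 | 4917.34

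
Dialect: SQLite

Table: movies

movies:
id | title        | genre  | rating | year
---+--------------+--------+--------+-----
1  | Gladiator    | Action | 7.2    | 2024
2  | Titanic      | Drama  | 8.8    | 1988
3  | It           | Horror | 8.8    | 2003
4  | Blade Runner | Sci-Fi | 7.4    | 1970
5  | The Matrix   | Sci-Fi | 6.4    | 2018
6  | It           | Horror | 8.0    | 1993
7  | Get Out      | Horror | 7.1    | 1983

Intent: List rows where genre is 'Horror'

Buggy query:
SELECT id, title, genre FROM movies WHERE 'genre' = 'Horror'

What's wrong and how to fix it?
Bug: Single quotes denote string literals in SQL; the column name is being compared as a constant string

Fix: Reference the column as genre without single quotes

Corrected query:
SELECT id, title, genre FROM movies WHERE genre = 'Horror'

Result:
id | title   | genre 
---+---------+-------
3  | It      | Horror
6  | It      | Horror
7  | Get Out | Horror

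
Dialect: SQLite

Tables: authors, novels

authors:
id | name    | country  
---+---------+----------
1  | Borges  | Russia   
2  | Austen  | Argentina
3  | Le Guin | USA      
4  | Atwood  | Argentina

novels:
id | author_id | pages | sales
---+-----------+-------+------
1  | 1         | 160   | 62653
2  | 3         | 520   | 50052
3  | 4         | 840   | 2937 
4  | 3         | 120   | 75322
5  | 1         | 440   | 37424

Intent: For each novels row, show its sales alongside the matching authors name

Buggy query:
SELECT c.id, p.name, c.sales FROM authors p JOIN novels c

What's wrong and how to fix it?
Bug: Missing join condition: each novels row is matched to all authors rows instead of just its own

Fix: Add ON c.author_id = p.id to the JOIN

Corrected query:
SELECT c.id, p.name, c.sales FROM authors p JOIN novels c ON c.author_id = p.id

Result:
id | name    | sales
---+---------+------
1  | Borges  | 62653
2  | Le Guin | 50052
3  | Atwood  | 2937 
4  | Le Guin | 75322
5  | Borges  | 37424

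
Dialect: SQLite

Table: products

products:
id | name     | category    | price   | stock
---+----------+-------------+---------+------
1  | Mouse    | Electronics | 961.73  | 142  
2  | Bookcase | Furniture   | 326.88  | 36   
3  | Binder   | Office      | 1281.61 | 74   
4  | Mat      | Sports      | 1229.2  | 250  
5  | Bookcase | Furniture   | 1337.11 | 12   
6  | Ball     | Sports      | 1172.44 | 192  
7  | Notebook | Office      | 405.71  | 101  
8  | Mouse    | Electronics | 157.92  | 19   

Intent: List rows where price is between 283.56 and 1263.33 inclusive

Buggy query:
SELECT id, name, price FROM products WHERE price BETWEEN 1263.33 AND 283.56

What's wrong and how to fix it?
Bug: BETWEEN expects the lower bound first; with 1263.33 AND 283.56 the range is empty

Fix: Swap the bounds so the smaller value comes first

Corrected query:
SELECT id, name, price FROM products WHERE price BETWEEN 283.56 AND 1263.33

Result:
id | name     | price  
---+----------+--------
1  | Mouse    | 961.73 
2  | Bookcase | 326.88 
4  | Mat      | 1229.2 
6  | Ball     | 1172.44
7  | Notebook | 405.71 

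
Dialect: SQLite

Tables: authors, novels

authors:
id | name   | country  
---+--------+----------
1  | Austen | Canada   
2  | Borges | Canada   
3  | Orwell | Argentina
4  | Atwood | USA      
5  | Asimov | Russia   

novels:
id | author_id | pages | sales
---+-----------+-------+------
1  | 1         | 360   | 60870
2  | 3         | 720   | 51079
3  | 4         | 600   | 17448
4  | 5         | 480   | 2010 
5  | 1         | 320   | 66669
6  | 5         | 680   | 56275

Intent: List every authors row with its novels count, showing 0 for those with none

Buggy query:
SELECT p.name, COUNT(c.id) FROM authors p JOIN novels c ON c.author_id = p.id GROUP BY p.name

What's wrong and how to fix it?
Bug: INNER JOIN drops authors rows that have no matching novels rows

Fix: Switch to LEFT JOIN to retain unmatched parent rows

Corrected query:
SELECT p.name, COUNT(c.id) FROM authors p LEFT JOIN novels c ON c.author_id = p.id GROUP BY p.name

Result:
name   | COUNT(c.id)
-------+------------
Asimov | 2          
Atwood | 1          
Austen | 2          
Borges | 0          
Orwell | 1          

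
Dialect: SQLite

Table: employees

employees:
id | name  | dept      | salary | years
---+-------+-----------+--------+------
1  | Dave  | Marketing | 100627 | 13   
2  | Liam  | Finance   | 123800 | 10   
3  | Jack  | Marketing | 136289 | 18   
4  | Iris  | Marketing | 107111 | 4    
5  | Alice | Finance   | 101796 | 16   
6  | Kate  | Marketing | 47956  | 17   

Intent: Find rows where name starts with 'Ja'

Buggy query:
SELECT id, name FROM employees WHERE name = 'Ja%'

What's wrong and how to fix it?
Bug: Wildcards only work with LIKE; '=' treats '%' as a literal character

Fix: Replace '=' with LIKE so 'Ja%' is treated as a pattern

Corrected query:
SELECT id, name FROM employees WHERE name LIKE 'Ja%'

Result:
id | name
---+-----
3  | Jack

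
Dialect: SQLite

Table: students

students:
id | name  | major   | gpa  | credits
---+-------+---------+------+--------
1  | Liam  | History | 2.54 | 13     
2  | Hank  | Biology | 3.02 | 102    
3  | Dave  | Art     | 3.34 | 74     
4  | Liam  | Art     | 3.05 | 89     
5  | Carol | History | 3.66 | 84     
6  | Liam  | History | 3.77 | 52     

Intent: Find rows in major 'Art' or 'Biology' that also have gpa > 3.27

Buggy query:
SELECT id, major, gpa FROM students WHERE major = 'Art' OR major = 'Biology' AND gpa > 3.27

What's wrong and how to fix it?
Bug: Without parentheses, AND is evaluated before OR, so the gpa filter only applies to the 'Biology' branch

Fix: Group the OR with parentheses (or use IN), then AND the threshold

Corrected query:
SELECT id, major, gpa FROM students WHERE (major = 'Art' OR major = 'Biology') AND gpa > 3.27

Result:
id | major | gpa 
---+-------+-----
3  | Art   | 3.34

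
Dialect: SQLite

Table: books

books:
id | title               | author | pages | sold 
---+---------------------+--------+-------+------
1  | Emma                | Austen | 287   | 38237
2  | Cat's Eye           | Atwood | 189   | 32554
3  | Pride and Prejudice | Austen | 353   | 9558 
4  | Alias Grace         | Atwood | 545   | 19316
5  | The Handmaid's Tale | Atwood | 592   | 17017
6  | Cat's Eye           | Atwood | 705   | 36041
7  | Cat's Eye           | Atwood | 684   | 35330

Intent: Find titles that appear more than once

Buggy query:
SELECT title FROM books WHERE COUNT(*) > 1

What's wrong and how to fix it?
Bug: COUNT(*) is an aggregate and cannot be used in WHERE

Fix: Group first, then use HAVING for the count condition

Corrected query:
SELECT title FROM books GROUP BY title HAVING COUNT(*) > 1

Result:
title    
---------
Cat's Eye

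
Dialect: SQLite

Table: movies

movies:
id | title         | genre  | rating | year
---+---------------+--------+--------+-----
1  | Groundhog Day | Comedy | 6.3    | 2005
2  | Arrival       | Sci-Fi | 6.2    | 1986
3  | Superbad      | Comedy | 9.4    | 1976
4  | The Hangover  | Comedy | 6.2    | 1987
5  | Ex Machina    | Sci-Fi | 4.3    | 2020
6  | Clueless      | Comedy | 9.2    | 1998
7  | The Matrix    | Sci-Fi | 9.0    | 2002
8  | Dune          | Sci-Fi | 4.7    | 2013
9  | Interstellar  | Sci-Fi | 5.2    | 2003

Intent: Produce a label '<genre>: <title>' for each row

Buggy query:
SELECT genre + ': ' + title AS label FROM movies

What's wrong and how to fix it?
Bug: '+' is numeric addition; on text columns SQLite converts them to 0 instead of concatenating

Fix: Replace + with || to concatenate text

Corrected query:
SELECT genre || ': ' || title AS label FROM movies

Result:
label                
---------------------
Comedy: Groundhog Day
Sci-Fi: Arrival      
Comedy: Superbad     
Comedy: The Hangover 
Sci-Fi: Ex Machina   
Comedy: Clueless     
Sci-Fi: The Matrix   
Sci-Fi: Dune         
Sci-Fi: Interstellar 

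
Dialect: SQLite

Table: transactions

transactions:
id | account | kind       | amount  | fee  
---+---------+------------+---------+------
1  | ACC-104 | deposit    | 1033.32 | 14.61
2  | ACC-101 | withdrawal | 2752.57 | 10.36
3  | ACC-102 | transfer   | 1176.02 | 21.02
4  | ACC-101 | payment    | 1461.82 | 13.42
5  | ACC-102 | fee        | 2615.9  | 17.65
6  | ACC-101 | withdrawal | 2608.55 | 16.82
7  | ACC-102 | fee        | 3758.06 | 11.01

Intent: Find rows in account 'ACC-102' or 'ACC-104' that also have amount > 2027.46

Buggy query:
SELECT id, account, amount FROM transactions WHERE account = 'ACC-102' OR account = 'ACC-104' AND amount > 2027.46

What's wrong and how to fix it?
Bug: Without parentheses, AND is evaluated before OR, so the amount filter only applies to the 'ACC-104' branch

Fix: Add parentheses around the OR so the AND applies to both alternatives

Corrected query:
SELECT id, account, amount FROM transactions WHERE (account = 'ACC-102' OR account = 'ACC-104') AND amount > 2027.46

Result:
id | account | amount 
---+---------+--------
5  | ACC-102 | 2615.9 
7  | ACC-102 | 3758.06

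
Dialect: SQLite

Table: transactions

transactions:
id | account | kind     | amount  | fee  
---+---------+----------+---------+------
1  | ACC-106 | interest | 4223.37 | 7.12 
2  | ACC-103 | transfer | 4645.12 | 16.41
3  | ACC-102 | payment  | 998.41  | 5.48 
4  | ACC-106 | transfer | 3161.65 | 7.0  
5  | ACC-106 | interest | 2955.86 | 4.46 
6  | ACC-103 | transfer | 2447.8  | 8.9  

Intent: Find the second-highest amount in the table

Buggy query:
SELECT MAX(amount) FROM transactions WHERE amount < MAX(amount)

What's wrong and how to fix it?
Bug: MAX(amount) on the right of the comparison is an aggregate-in-WHERE error

Fix: Put the inner MAX in a scalar subquery

Corrected query:
SELECT MAX(amount) FROM transactions WHERE amount < (SELECT MAX(amount) FROM transactions)

Result:
MAX(amount)
-----------
4223.37    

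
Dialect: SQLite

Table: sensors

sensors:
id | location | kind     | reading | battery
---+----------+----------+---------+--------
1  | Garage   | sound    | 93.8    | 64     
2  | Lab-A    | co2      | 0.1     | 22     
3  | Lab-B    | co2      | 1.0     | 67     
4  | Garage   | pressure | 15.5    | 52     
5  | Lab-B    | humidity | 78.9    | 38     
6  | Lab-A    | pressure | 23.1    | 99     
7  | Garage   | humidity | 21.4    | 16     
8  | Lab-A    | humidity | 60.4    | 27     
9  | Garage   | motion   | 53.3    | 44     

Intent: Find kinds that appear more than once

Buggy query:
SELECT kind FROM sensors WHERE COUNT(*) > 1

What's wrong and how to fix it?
Bug: WHERE can't reference COUNT(*); aggregates are computed after WHERE

Fix: GROUP BY kind, then filter groups with HAVING COUNT(*) > 1

Corrected query:
SELECT kind FROM sensors GROUP BY kind HAVING COUNT(*) > 1

Result:
kind    
--------
co2     
humidity
pressure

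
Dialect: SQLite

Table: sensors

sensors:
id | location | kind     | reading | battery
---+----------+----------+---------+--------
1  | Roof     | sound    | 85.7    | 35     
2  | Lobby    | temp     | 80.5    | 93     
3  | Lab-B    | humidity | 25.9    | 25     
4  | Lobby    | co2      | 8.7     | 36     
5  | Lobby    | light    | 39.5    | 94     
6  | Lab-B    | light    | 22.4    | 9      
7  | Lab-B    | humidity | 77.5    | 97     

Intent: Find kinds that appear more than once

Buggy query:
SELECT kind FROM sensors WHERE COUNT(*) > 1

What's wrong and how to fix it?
Bug: WHERE can't reference COUNT(*); aggregates are computed after WHERE

Fix: GROUP BY kind, then filter groups with HAVING COUNT(*) > 1

Corrected query:
SELECT kind FROM sensors GROUP BY kind HAVING COUNT(*) > 1

Result:
kind    
--------
humidity
light   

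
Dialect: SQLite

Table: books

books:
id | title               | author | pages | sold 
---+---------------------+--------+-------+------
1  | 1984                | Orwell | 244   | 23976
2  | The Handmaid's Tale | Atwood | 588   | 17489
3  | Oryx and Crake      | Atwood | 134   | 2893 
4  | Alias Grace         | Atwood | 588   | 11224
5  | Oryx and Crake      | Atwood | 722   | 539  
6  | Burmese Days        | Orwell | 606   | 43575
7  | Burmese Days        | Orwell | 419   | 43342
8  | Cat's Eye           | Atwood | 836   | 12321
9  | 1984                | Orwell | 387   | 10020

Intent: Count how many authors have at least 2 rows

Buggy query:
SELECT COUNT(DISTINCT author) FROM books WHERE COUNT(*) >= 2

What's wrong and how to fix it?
Bug: WHERE filters individual rows, not groups, so a group-level COUNT is invalid there

Fix: Group first with HAVING COUNT(*) >= 2, then COUNT the resulting groups

Corrected query:
SELECT COUNT(*) FROM (SELECT author FROM books GROUP BY author HAVING COUNT(*) >= 2)

Result:
COUNT(*)
--------
2       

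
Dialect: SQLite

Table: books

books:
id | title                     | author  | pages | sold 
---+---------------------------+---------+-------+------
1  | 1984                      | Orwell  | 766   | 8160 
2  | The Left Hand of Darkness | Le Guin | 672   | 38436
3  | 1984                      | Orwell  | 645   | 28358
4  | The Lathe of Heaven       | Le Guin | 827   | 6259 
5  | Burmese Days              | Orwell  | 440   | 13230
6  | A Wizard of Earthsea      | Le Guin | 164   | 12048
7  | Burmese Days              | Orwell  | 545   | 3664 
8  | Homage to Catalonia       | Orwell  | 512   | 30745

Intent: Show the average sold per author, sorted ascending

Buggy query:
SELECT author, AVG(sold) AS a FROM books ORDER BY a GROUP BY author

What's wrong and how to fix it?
Bug: GROUP BY must precede ORDER BY

Fix: Reorder: SELECT … FROM … GROUP BY … ORDER BY …

Corrected query:
SELECT author, AVG(sold) AS a FROM books GROUP BY author ORDER BY a

Result:
author  | a           
--------+-------------
Orwell  | 16831.4     
Le Guin | 18914.333333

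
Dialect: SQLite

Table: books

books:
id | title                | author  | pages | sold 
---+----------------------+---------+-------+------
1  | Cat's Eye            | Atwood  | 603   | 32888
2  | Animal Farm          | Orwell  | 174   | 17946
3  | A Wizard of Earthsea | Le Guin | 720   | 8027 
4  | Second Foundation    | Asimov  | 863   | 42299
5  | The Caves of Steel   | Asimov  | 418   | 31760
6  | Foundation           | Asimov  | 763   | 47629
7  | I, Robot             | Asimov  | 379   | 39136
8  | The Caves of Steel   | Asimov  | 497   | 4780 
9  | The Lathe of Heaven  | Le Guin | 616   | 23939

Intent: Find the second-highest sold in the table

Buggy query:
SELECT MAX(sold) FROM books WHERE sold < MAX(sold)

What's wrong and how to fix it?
Bug: The inner MAX is an aggregate inside WHERE, which is not allowed

Fix: Compute the overall MAX in a subquery, then take MAX of rows below it

Corrected query:
SELECT MAX(sold) FROM books WHERE sold < (SELECT MAX(sold) FROM books)

Result:
MAX(sold)
---------
42299    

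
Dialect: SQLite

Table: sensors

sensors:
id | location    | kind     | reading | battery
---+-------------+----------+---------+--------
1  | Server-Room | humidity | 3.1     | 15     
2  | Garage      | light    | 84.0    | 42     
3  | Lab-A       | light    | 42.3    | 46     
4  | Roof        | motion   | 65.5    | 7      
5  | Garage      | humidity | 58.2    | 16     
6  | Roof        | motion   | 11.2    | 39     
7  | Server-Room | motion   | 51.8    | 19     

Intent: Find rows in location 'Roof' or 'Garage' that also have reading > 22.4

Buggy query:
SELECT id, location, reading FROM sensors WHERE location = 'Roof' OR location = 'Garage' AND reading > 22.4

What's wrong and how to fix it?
Bug: Without parentheses, AND is evaluated before OR, so the reading filter only applies to the 'Garage' branch

Fix: Add parentheses around the OR so the AND applies to both alternatives

Corrected query:
SELECT id, location, reading FROM sensors WHERE (location = 'Roof' OR location = 'Garage') AND reading > 22.4

Result:
id | location | reading
---+----------+--------
2  | Garage   | 84     
4  | Roof     | 65.5   
5  | Garage   | 58.2   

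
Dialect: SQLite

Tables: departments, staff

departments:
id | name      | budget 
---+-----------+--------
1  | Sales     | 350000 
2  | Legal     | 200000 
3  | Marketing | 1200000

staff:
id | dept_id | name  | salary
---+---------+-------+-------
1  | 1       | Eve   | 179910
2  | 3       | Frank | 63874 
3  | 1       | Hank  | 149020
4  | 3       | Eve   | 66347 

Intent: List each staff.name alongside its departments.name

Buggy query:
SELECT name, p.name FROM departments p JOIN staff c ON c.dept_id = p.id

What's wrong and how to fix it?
Bug: Both tables have a 'name' column; the unqualified reference is ambiguous

Fix: Prefix ambiguous columns with the table alias

Corrected query:
SELECT c.name, p.name FROM departments p JOIN staff c ON c.dept_id = p.id

Result:
name  | name     
------+----------
Eve   | Sales    
Frank | Marketing
Hank  | Sales    
Eve   | Marketing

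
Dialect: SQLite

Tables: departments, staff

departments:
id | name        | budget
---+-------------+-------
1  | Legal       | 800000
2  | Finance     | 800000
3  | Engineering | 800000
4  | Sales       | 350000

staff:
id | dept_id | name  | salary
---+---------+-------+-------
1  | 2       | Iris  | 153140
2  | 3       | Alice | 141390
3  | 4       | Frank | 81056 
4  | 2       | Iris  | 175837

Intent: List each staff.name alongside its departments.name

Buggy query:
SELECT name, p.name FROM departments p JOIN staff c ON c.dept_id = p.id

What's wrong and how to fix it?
Bug: 'name' exists in both joined tables, so the database can't tell which one is meant

Fix: Qualify the column with its table alias (c.name)

Corrected query:
SELECT c.name, p.name FROM departments p JOIN staff c ON c.dept_id = p.id

Result:
name  | name       
------+------------
Iris  | Finance    
Alice | Engineering
Frank | Sales      
Iris  | Finance    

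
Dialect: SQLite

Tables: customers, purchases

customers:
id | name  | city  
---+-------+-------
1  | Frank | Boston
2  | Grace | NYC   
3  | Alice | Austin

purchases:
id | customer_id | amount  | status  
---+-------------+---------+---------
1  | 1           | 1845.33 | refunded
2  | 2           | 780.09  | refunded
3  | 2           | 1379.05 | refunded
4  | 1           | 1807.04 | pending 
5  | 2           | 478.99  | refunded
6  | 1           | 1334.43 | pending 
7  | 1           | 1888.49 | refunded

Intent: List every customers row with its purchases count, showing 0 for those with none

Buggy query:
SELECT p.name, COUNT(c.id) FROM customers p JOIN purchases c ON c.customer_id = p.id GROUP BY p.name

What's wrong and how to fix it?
Bug: An inner join excludes parents with zero children

Fix: Use LEFT JOIN so parents without children still appear (COUNT(c.id) gives 0)

Corrected query:
SELECT p.name, COUNT(c.id) FROM customers p LEFT JOIN purchases c ON c.customer_id = p.id GROUP BY p.name

Result:
name  | COUNT(c.id)
------+------------
Alice | 0          
Frank | 4          
Grace | 3          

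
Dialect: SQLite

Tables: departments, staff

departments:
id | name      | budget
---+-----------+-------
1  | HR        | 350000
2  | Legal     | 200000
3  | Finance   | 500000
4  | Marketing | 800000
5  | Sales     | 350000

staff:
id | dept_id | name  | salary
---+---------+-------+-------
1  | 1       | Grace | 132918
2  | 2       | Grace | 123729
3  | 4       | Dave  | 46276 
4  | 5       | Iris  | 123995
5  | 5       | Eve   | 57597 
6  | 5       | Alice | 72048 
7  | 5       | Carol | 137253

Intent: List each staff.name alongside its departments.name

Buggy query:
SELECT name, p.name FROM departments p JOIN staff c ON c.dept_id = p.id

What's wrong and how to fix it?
Bug: Both tables have a 'name' column; the unqualified reference is ambiguous

Fix: Qualify the column with its table alias (c.name)

Corrected query:
SELECT c.name, p.name FROM departments p JOIN staff c ON c.dept_id = p.id

Result:
name  | name     
------+----------
Grace | HR       
Grace | Legal    
Dave  | Marketing
Iris  | Sales    
Eve   | Sales    
Alice | Sales    
Carol | Sales    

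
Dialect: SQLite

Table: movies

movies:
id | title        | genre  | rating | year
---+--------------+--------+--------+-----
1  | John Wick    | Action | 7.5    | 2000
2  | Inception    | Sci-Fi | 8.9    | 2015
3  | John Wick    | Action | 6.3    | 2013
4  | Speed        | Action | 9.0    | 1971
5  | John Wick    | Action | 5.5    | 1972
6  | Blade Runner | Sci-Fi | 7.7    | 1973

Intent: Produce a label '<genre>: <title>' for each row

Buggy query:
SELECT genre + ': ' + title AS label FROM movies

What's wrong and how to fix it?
Bug: SQLite uses || for string concatenation; + coerces text to numbers (yielding 0)

Fix: Replace + with || to concatenate text

Corrected query:
SELECT genre || ': ' || title AS label FROM movies

Result:
label               
--------------------
Action: John Wick   
Sci-Fi: Inception   
Action: John Wick   
Action: Speed       
Action: John Wick   
Sci-Fi: Blade Runner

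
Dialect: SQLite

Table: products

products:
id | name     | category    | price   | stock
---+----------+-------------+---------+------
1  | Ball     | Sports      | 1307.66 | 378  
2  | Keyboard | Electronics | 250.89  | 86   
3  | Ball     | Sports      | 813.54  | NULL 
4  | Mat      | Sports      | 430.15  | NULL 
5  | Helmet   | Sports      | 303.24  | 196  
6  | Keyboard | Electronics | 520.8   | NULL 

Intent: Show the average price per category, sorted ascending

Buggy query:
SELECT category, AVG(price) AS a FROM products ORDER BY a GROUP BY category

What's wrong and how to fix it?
Bug: GROUP BY must precede ORDER BY

Fix: Reorder: SELECT … FROM … GROUP BY … ORDER BY …

Corrected query:
SELECT category, AVG(price) AS a FROM products GROUP BY category ORDER BY a

Result:
category    | a       
------------+---------
Electronics | 385.845 
Sports      | 713.6475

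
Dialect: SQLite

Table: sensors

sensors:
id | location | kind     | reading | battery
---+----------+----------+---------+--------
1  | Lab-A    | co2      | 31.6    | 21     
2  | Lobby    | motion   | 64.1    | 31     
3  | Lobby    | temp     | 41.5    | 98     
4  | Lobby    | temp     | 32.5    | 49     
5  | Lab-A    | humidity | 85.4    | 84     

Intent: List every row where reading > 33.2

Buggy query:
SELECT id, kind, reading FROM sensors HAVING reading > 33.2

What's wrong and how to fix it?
Bug: This is a non-aggregate query (no GROUP BY, no aggregates), so in SQLite the HAVING clause is invalid here; a row-level condition belongs in WHERE

Fix: Use WHERE for row-level filtering

Corrected query:
SELECT id, kind, reading FROM sensors WHERE reading > 33.2

Result:
id | kind     | reading
---+----------+--------
2  | motion   | 64.1   
3  | temp     | 41.5   
5  | humidity | 85.4   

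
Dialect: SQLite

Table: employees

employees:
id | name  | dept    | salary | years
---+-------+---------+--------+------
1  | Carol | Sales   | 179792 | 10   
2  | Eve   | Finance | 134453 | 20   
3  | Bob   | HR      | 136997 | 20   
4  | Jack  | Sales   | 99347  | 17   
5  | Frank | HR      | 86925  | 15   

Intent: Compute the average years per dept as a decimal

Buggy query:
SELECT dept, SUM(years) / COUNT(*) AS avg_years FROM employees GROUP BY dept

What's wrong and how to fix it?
Bug: SUM(years) and COUNT(*) are both integers; the division truncates the fractional part

Fix: Cast one side to REAL so the division keeps the fractional part

Corrected query:
SELECT dept, SUM(years) * 1.0 / COUNT(*) AS avg_years FROM employees GROUP BY dept

Result:
dept    | avg_years
--------+----------
Finance | 20       
HR      | 17.5     
Sales   | 13.5     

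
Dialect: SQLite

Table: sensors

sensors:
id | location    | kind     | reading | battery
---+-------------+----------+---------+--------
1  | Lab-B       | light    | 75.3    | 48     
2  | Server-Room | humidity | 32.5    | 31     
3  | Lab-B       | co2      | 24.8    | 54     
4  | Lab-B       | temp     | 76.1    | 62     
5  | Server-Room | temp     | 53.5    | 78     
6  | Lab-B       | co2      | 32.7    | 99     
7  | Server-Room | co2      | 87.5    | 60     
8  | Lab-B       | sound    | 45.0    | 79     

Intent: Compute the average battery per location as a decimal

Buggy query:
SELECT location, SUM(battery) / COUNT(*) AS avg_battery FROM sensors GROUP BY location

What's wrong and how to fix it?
Bug: Both operands are integers, so '/' performs integer division and truncates

Fix: Multiply by 1.0 (or CAST to REAL) to force floating-point division

Corrected query:
SELECT location, SUM(battery) * 1.0 / COUNT(*) AS avg_battery FROM sensors GROUP BY location

Result:
location    | avg_battery
------------+------------
Lab-B       | 68.4       
Server-Room | 56.333333  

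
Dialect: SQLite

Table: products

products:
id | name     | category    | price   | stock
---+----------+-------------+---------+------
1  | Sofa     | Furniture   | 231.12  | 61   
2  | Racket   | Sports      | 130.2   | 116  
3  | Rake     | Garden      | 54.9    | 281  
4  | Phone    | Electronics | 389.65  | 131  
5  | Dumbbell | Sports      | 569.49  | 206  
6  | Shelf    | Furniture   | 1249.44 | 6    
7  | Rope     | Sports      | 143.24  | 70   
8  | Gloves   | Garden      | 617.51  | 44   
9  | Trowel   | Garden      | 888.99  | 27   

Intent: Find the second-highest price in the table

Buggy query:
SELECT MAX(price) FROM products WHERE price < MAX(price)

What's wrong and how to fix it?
Bug: The inner MAX is an aggregate inside WHERE, which is not allowed

Fix: Compute the overall MAX in a subquery, then take MAX of rows below it

Corrected query:
SELECT MAX(price) FROM products WHERE price < (SELECT MAX(price) FROM products)

Result:
MAX(price)
----------
888.99    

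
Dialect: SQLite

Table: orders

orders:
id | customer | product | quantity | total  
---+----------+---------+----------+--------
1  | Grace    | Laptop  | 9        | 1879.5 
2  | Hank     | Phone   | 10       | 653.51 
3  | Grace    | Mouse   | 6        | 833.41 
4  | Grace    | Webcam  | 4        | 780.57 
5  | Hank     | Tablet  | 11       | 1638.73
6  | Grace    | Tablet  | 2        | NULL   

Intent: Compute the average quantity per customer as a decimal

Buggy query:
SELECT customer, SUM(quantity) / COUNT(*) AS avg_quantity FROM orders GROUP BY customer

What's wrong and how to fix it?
Bug: SUM(quantity) and COUNT(*) are both integers; the division truncates the fractional part

Fix: Multiply by 1.0 (or CAST to REAL) to force floating-point division

Corrected query:
SELECT customer, SUM(quantity) * 1.0 / COUNT(*) AS avg_quantity FROM orders GROUP BY customer

Result:
customer | avg_quantity
---------+-------------
Grace    | 5.25        
Hank     | 10.5        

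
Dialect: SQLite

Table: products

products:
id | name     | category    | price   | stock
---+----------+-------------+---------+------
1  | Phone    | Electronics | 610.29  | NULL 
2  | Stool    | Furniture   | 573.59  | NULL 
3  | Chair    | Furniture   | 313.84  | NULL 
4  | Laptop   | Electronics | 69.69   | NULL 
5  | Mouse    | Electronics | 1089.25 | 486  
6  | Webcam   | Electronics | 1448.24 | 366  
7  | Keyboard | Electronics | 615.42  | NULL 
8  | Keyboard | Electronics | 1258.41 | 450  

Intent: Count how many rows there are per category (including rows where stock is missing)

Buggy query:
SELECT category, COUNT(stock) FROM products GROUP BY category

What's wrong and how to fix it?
Bug: COUNT(stock) skips NULLs, so groups with missing stock are undercounted

Fix: Use COUNT(*) to count all rows regardless of NULL

Corrected query:
SELECT category, COUNT(*) FROM products GROUP BY category

Result:
category    | COUNT(*)
------------+---------
Electronics | 6       
Furniture   | 2       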